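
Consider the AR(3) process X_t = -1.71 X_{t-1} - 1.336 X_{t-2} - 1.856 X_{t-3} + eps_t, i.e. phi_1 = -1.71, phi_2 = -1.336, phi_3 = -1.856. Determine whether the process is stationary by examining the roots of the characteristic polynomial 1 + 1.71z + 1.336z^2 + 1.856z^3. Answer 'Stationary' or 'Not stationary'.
\text{Not stationary}

The AR(p) characteristic polynomial is P(z) = 1 + 1.71z + 1.336z^2 + 1.856z^3.
Stationarity requires all roots to lie outside the unit circle, i.e. |z| > 1 for every root.
Degree 3: look for a simple real root z0 first, then factor out (1 - z/z0) and solve the remaining quadratic.
Testing z0 = -0.625: P(-0.625) = 1 + (1.71)(-0.625) + (1.336)(-0.625)^2 + (1.856)(-0.625)^3
  = 1 + (-1.06875) + (0.521875) + (-0.453125) = 0.  So z_0 = -0.625 is a root, |z_0| = 0.625.
Divide out the factor (1 + 1.6 z) = (1 - z/z0) (since 1/z0 = -1.6):
  P(z) = (1 + 1.6 z)(1 + (0.11) z + (1.16) z^2)
  [check: z-coef 0.11 - (-1.6) = 1.71; z^2-coef 1.16 - (-1.6)(0.11) = 1.336; z^3-coef -(-1.6)(1.16) = 1.856.]
Remaining roots from the quadratic factor 1 + (0.11) z + (1.16) z^2:
  Set 1 + (0.11) z + (1.16) z^2 = 0, i.e. a z^2 + b z + c = 0 with a = 1.16, b = 0.11, c = 1.
  Discriminant D = b^2 - 4ac = (0.11)^2 - 4*(1.16)*1 = 0.0121 - (4.64) = -4.6279.
  D < 0, so the roots are the complex-conjugate pair z = (-b +/- i sqrt(-D)) / (2a) = -0.0474 +/- 0.9273i.
  For a conjugate pair |z|^2 = z * conj(z) = (product of roots) = c/a = 1/(1.16) = 0.862069, so |z| = sqrt(0.862069) = 0.9285 for both roots.
Moduli of all roots: 0.6250, 0.9285, 0.9285.
All moduli strictly greater than 1? No.
Verdict: Not stationary.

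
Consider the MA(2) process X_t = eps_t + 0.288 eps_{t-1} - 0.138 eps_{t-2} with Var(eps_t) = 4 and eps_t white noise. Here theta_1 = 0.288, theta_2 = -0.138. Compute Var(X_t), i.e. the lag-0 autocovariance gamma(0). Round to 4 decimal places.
\gamma(0) = 4.4080

For an MA(q) process X_t = eps_t + sum_i theta_i eps_{t-i} with
Var(eps_t) = sigma^2, the variance is
  gamma(0) = sigma^2 * (1 + sum_i theta_i^2).
  sum_i theta_i^2 = (0.288)^2 + (-0.138)^2 = 0.082944 + 0.019044 = 0.101988.
  gamma(0) = 4 * (1 + 0.101988) = 4 * 1.101988 = 4.407952, which rounds to 4.4080.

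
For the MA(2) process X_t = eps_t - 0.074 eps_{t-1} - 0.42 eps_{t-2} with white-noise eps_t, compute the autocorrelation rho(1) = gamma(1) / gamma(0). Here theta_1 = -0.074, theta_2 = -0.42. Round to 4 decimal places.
\rho(1) = -0.0363

For an MA(q) process with theta_0 = 1, the autocovariance is
  gamma(k) = sigma^2 * sum_{i=0..q-k} theta_i * theta_{i+k},
and rho(k) = gamma(k) / gamma(0). Sigma^2 cancels.
  numerator   = (1)*(-0.074) + (-0.074)*(-0.42) = -0.04292.
  denominator = (1)^2 + (-0.074)^2 + (-0.42)^2 = 1.181876.
  rho(1) = -0.04292 / 1.181876 = -0.0363.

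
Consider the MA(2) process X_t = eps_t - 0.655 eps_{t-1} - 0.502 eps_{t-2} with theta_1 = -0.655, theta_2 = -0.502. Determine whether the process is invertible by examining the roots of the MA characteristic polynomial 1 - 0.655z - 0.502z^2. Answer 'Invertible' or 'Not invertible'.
\text{Not invertible}

The MA(q) characteristic polynomial is P(z) = 1 - 0.655z - 0.502z^2.
Invertibility requires all roots to lie outside the unit circle, i.e. |z| > 1 for every root.
Set 1 + (-0.655) z + (-0.502) z^2 = 0, i.e. a z^2 + b z + c = 0 with a = -0.502, b = -0.655, c = 1.
Discriminant D = b^2 - 4ac = (-0.655)^2 - 4*(-0.502)*1 = 0.429025 - (-2.008) = 2.437025.
D >= 0, so the roots are real: z = (-b +/- sqrt(D)) / (2a) = (0.655 +/- 1.561097) / (-1.004).
  z_1 = (0.655 + 1.561097) / (-1.004) = -2.2073,   |z_1| = 2.2073.
  z_2 = (0.655 - 1.561097) / (-1.004) = 0.9025,   |z_2| = 0.9025.
Moduli of all roots: 2.2073, 0.9025.
All moduli strictly greater than 1? No.
Verdict: Not invertible.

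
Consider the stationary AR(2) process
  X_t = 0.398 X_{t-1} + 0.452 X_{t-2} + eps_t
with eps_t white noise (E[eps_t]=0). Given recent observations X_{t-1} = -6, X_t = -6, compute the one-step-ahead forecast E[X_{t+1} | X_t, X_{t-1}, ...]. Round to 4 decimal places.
E[X_{t+1} \mid \mathcal F_t] = -5.1000

For an AR(p) model X_t = c + sum_i phi_i X_{t-i} + eps_t, the
one-step-ahead conditional mean is
  E[X_{t+1} | X_t, ...] = c + sum_i phi_i X_{t+1-i}.
Substitute known values:
  E[X_{t+1} | ...] = (0.398) * (-6) + (0.452) * (-6)
                   = -5.1000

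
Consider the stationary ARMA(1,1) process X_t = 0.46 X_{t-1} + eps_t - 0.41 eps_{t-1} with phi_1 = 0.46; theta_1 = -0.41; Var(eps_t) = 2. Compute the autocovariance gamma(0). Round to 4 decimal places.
\gamma(0) = 2.0063

Multiply the model equation by X_{t-k} and take expectations. With theta_0 = psi_0 = 1 and psi_j the MA(infinity) weights, this gives
  gamma(k) - sum_i phi_i gamma(k-i) = c_k,
  c_k = sigma^2 * sum_{j=k..q} theta_j psi_{j-k}   (c_k = 0 for k > q),
using gamma(-m) = gamma(m).
psi-weights needed (psi_j = theta_j + sum_i phi_i psi_{j-i}):
  psi_1 = theta_1 + phi_1 = -0.41 + (0.46) = 0.05
Right-hand sides:
  c_0 = sigma^2 (1 + theta_1 psi_1) = 2 * (1 + (-0.41)(0.05)) = 2 * 0.9795 = 1.959
  c_1 = sigma^2 theta_1 = 2 * (-0.41) = -0.82
  c_2 = 0
Equations for k = 0 and k = 1 (AR order 1):
  gamma(0) = phi_1 gamma(1) + c_0
  gamma(1) = phi_1 gamma(0) + c_1
Substituting the second into the first: gamma(0) (1 - phi_1^2) = c_0 + phi_1 c_1, so
  gamma(0) = (c_0 + phi_1 c_1) / (1 - phi_1^2) = (1.959 + (0.46)(-0.82)) / (1 - (0.46)^2) = 1.5818 / 0.7884 = 2.006342.
Therefore gamma(0) = 2.0063 (to 4 decimal places).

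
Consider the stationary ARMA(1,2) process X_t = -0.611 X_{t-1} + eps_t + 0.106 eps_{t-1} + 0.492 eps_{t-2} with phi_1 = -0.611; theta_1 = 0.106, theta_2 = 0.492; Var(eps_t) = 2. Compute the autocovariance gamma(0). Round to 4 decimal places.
\gamma(0) = 4.5554

Multiply the model equation by X_{t-k} and take expectations. With theta_0 = psi_0 = 1 and psi_j the MA(infinity) weights, this gives
  gamma(k) - sum_i phi_i gamma(k-i) = c_k,
  c_k = sigma^2 * sum_{j=k..q} theta_j psi_{j-k}   (c_k = 0 for k > q),
using gamma(-m) = gamma(m).
psi-weights needed (psi_j = theta_j + sum_i phi_i psi_{j-i}):
  psi_1 = theta_1 + phi_1 = 0.106 + (-0.611) = -0.505
  psi_2 = theta_2 + phi_1 psi_1 = 0.492 + (-0.611)(-0.505) = 0.800555
Right-hand sides:
  c_0 = sigma^2 (1 + theta_1 psi_1 + theta_2 psi_2) = 2 * (1 + (0.106)(-0.505) + (0.492)(0.800555)) = 2 * 1.340343 = 2.680686
  c_1 = sigma^2 (theta_1 + theta_2 psi_1) = 2 * (0.106 + (0.492)(-0.505)) = -0.28492
  c_2 = sigma^2 theta_2 = 2 * (0.492) = 0.984
Equations for k = 0 and k = 1 (AR order 1):
  gamma(0) = phi_1 gamma(1) + c_0
  gamma(1) = phi_1 gamma(0) + c_1
Substituting the second into the first: gamma(0) (1 - phi_1^2) = c_0 + phi_1 c_1, so
  gamma(0) = (c_0 + phi_1 c_1) / (1 - phi_1^2) = (2.680686 + (-0.611)(-0.28492)) / (1 - (-0.611)^2) = 2.854772 / 0.626679 = 4.555398.
Therefore gamma(0) = 4.5554 (to 4 decimal places).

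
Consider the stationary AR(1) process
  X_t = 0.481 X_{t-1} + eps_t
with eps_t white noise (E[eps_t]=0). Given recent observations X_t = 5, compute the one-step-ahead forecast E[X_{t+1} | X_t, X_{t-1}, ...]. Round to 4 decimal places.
E[X_{t+1} \mid \mathcal F_t] = 2.4050

For an AR(p) model X_t = c + sum_i phi_i X_{t-i} + eps_t, the
one-step-ahead conditional mean is
  E[X_{t+1} | X_t, ...] = c + sum_i phi_i X_{t+1-i}.
Substitute known values:
  E[X_{t+1} | ...] = (0.481) * (5)
                   = 2.4050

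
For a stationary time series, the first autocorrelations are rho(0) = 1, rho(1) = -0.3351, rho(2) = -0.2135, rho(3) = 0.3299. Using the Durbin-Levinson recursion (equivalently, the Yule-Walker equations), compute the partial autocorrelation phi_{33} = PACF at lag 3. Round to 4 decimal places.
\phi_{33} = 0.1421

The PACF at lag k is phi_{kk}, the last component of the solution
to the Yule-Walker system G_k phi = r_k where
  (G_k)_{ij} = rho(|i - j|), (r_k)_i = rho(i), i,j = 1..k.
Equivalently, Durbin-Levinson gives phi_{kk} iteratively:
  phi_{11} = rho(1)
  phi_{kk} = [rho(k) - sum_{j=1..k-1} phi_{k-1,j} rho(k-j)]
            / [1 - sum_{j=1..k-1} phi_{k-1,j} rho(j)],
  phi_{k,j} = phi_{k-1,j} - phi_{kk} phi_{k-1,k-j},  j = 1..k-1.
Step k = 1:
  phi_11 = rho(1) = -0.3351.
Step k = 2:
  phi_22 = [rho(2) - phi_11 rho(1)] / [1 - phi_11 rho(1)] = [-0.2135 - (-0.3351)(-0.3351)] / [1 - (-0.3351)(-0.3351)]
         = -0.32579201 / 0.88770799 = -0.367004.
  Update: phi_21 = phi_11 - phi_22 phi_11 = -0.3351 - (-0.367004)(-0.3351) = -0.458083.
Step k = 3:
  phi_33 = [rho(3) - phi_21 rho(2) - phi_22 rho(1)] / [1 - phi_21 rho(1) - phi_22 rho(2)]
    numerator   = 0.3299 - (-0.458083)(-0.2135) - (-0.367004)(-0.3351) = 0.1091164
    denominator = 1 - (-0.458083)(-0.3351) - (-0.367004)(-0.2135) = 0.76814116
  phi_33 = 0.1091164 / 0.76814116 = 0.1421.
Therefore phi_{33} = 0.1421.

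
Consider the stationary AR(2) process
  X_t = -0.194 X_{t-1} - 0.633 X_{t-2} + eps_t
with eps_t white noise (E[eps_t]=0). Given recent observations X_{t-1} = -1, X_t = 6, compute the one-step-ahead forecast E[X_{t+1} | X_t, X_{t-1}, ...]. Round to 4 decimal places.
E[X_{t+1} \mid \mathcal F_t] = -0.5310

For an AR(p) model X_t = c + sum_i phi_i X_{t-i} + eps_t, the
one-step-ahead conditional mean is
  E[X_{t+1} | X_t, ...] = c + sum_i phi_i X_{t+1-i}.
Substitute known values:
  E[X_{t+1} | ...] = (-0.194) * (6) + (-0.633) * (-1)
                   = -0.5310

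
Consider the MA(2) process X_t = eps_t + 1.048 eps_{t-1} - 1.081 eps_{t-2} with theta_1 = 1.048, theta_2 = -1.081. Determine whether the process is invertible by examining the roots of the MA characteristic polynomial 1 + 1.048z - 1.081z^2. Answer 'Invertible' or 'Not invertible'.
\text{Not invertible}

The MA(q) characteristic polynomial is P(z) = 1 + 1.048z - 1.081z^2.
Invertibility requires all roots to lie outside the unit circle, i.e. |z| > 1 for every root.
Set 1 + (1.048) z + (-1.081) z^2 = 0, i.e. a z^2 + b z + c = 0 with a = -1.081, b = 1.048, c = 1.
Discriminant D = b^2 - 4ac = (1.048)^2 - 4*(-1.081)*1 = 1.098304 - (-4.324) = 5.422304.
D >= 0, so the roots are real: z = (-b +/- sqrt(D)) / (2a) = (-1.048 +/- 2.328584) / (-2.162).
  z_1 = (-1.048 + 2.328584) / (-2.162) = -0.5923,   |z_1| = 0.5923.
  z_2 = (-1.048 - 2.328584) / (-2.162) = 1.5618,   |z_2| = 1.5618.
Moduli of all roots: 0.5923, 1.5618.
All moduli strictly greater than 1? No.
Verdict: Not invertible.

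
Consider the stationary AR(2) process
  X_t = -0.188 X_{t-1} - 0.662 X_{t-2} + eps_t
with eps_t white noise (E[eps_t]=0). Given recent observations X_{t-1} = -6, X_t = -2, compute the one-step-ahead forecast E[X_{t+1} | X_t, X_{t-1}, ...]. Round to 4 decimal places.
E[X_{t+1} \mid \mathcal F_t] = 4.3480

For an AR(p) model X_t = c + sum_i phi_i X_{t-i} + eps_t, the
one-step-ahead conditional mean is
  E[X_{t+1} | X_t, ...] = c + sum_i phi_i X_{t+1-i}.
Substitute known values:
  E[X_{t+1} | ...] = (-0.188) * (-2) + (-0.662) * (-6)
                   = 4.3480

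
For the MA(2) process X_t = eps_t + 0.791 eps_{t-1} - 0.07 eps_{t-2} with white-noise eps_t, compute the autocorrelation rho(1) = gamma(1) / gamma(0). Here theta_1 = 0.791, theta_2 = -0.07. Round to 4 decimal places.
\rho(1) = 0.4511

For an MA(q) process with theta_0 = 1, the autocovariance is
  gamma(k) = sigma^2 * sum_{i=0..q-k} theta_i * theta_{i+k},
and rho(k) = gamma(k) / gamma(0). Sigma^2 cancels.
  numerator   = (1)*(0.791) + (0.791)*(-0.07) = 0.73563.
  denominator = (1)^2 + (0.791)^2 + (-0.07)^2 = 1.630581.
  rho(1) = 0.73563 / 1.630581 = 0.4511.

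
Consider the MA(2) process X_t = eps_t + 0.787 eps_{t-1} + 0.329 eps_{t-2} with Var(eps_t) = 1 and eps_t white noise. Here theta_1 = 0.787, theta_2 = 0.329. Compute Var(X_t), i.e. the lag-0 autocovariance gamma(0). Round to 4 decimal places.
\gamma(0) = 1.7276

For an MA(q) process X_t = eps_t + sum_i theta_i eps_{t-i} with
Var(eps_t) = sigma^2, the variance is
  gamma(0) = sigma^2 * (1 + sum_i theta_i^2).
  sum_i theta_i^2 = (0.787)^2 + (0.329)^2 = 0.619369 + 0.108241 = 0.72761.
  gamma(0) = 1 * (1 + 0.72761) = 1 * 1.72761 = 1.72761, which rounds to 1.7276.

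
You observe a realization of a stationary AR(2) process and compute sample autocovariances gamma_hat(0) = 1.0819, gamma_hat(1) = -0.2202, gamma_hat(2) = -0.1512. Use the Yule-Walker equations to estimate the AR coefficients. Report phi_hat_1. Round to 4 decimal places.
\hat\phi_{1} = -0.2420

The Yule-Walker equations for an AR(p) process read, in matrix form,
  Gamma_p phi = r_p,   with   (Gamma_p)_{ij} = gamma(|i - j|),
                       (r_p)_i = gamma(i),   i,j = 1..p.
Substitute the sample gammas (Toeplitz matrix and right-hand side of size 2):
  Gamma_p = [[1.0819, -0.2202], [-0.2202, 1.0819]]
  r_p     = [-0.2202, -0.1512]
Written out:
  1.0819 phi_1 - 0.2202 phi_2 = -0.2202
  -0.2202 phi_1 + 1.0819 phi_2 = -0.1512
Solve by Cramer's rule:
  det = gamma(0)^2 - gamma(1)^2 = (1.0819)^2 - (-0.2202)^2 = 1.17050761 - 0.04848804 = 1.12201957
  phi_hat_1 = [gamma(1) gamma(0) - gamma(1) gamma(2)] / det = [(-0.2202)(1.0819) - (-0.2202)(-0.1512)] / 1.12201957 = -0.27152862 / 1.12201957 = -0.242
  phi_hat_2 = [gamma(0) gamma(2) - gamma(1)^2] / det = [(1.0819)(-0.1512) - (-0.2202)^2] / 1.12201957 = -0.21207132 / 1.12201957 = -0.189
So phi_hat = [-0.2420, -0.1890].
Therefore phi_hat_1 = -0.2420.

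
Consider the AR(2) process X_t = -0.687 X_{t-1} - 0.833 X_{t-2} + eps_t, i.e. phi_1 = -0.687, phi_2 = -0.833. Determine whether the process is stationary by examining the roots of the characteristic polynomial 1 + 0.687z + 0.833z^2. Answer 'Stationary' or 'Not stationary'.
\text{Stationary}

The AR(p) characteristic polynomial is P(z) = 1 + 0.687z + 0.833z^2.
Stationarity requires all roots to lie outside the unit circle, i.e. |z| > 1 for every root.
Set 1 + (0.687) z + (0.833) z^2 = 0, i.e. a z^2 + b z + c = 0 with a = 0.833, b = 0.687, c = 1.
Discriminant D = b^2 - 4ac = (0.687)^2 - 4*(0.833)*1 = 0.471969 - (3.332) = -2.860031.
D < 0, so the roots are the complex-conjugate pair z = (-b +/- i sqrt(-D)) / (2a) = -0.4124 +/- 1.0151i.
For a conjugate pair |z|^2 = z * conj(z) = (product of roots) = c/a = 1/(0.833) = 1.20048, so |z| = sqrt(1.20048) = 1.0957 for both roots.
Moduli of all roots: 1.0957, 1.0957.
All moduli strictly greater than 1? Yes.
Verdict: Stationary.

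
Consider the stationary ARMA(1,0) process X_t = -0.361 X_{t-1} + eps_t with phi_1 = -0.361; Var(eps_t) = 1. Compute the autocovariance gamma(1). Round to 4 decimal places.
\gamma(1) = -0.4151

Multiply the model equation by X_{t-k} and take expectations. With theta_0 = psi_0 = 1 and psi_j the MA(infinity) weights, this gives
  gamma(k) - sum_i phi_i gamma(k-i) = c_k,
  c_k = sigma^2 * sum_{j=k..q} theta_j psi_{j-k}   (c_k = 0 for k > q),
using gamma(-m) = gamma(m).
Pure AR (q = 0): c_0 = sigma^2 = 1, c_k = 0 for k >= 1.
Equations for k = 0 and k = 1 (AR order 1):
  gamma(0) = phi_1 gamma(1) + c_0
  gamma(1) = phi_1 gamma(0) + c_1
Substituting the second into the first: gamma(0) (1 - phi_1^2) = c_0 + phi_1 c_1, so
  gamma(0) = c_0 / (1 - phi_1^2) = 1 / (1 - (-0.361)^2) = 1 / 0.869679 = 1.14985.
  gamma(1) = phi_1 gamma(0) = (-0.361)(1.14985) = -0.415096.
Therefore gamma(1) = -0.4151 (to 4 decimal places).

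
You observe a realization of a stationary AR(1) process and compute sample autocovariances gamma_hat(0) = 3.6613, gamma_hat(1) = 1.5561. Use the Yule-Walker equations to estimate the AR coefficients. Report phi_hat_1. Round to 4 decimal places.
\hat\phi_{1} = 0.4250

The Yule-Walker equations for an AR(p) process read, in matrix form,
  Gamma_p phi = r_p,   with   (Gamma_p)_{ij} = gamma(|i - j|),
                       (r_p)_i = gamma(i),   i,j = 1..p.
Substitute the sample gammas (Toeplitz matrix and right-hand side of size 1):
  Gamma_p = [[3.6613]]
  r_p     = [1.5561]
With p = 1 this is the single equation gamma(0) phi_1 = gamma(1):
  phi_hat_1 = gamma(1) / gamma(0) = 1.5561 / 3.6613 = 0.4250.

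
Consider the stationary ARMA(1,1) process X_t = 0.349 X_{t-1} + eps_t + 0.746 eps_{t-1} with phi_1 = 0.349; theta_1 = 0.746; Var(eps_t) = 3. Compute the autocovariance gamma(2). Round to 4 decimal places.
\gamma(2) = 1.6454

Multiply the model equation by X_{t-k} and take expectations. With theta_0 = psi_0 = 1 and psi_j the MA(infinity) weights, this gives
  gamma(k) - sum_i phi_i gamma(k-i) = c_k,
  c_k = sigma^2 * sum_{j=k..q} theta_j psi_{j-k}   (c_k = 0 for k > q),
using gamma(-m) = gamma(m).
psi-weights needed (psi_j = theta_j + sum_i phi_i psi_{j-i}):
  psi_1 = theta_1 + phi_1 = 0.746 + (0.349) = 1.095
Right-hand sides:
  c_0 = sigma^2 (1 + theta_1 psi_1) = 3 * (1 + (0.746)(1.095)) = 3 * 1.81687 = 5.45061
  c_1 = sigma^2 theta_1 = 3 * (0.746) = 2.238
  c_2 = 0
Equations for k = 0 and k = 1 (AR order 1):
  gamma(0) = phi_1 gamma(1) + c_0
  gamma(1) = phi_1 gamma(0) + c_1
Substituting the second into the first: gamma(0) (1 - phi_1^2) = c_0 + phi_1 c_1, so
  gamma(0) = (c_0 + phi_1 c_1) / (1 - phi_1^2) = (5.45061 + (0.349)(2.238)) / (1 - (0.349)^2) = 6.231672 / 0.878199 = 7.095968.
  gamma(1) = phi_1 gamma(0) + c_1 = (0.349)(7.095968) + (2.238) = 4.714493.
For k = 2 (> q): gamma(2) = phi_1 gamma(1) = (0.349)(4.714493) = 1.645358.
Therefore gamma(2) = 1.6454 (to 4 decimal places).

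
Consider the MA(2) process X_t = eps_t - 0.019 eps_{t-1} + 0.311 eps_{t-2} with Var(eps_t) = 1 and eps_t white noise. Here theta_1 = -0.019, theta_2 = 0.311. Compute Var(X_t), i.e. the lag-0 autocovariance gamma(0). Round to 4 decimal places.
\gamma(0) = 1.0971

For an MA(q) process X_t = eps_t + sum_i theta_i eps_{t-i} with
Var(eps_t) = sigma^2, the variance is
  gamma(0) = sigma^2 * (1 + sum_i theta_i^2).
  sum_i theta_i^2 = (-0.019)^2 + (0.311)^2 = 0.000361 + 0.096721 = 0.097082.
  gamma(0) = 1 * (1 + 0.097082) = 1 * 1.097082 = 1.097082, which rounds to 1.0971.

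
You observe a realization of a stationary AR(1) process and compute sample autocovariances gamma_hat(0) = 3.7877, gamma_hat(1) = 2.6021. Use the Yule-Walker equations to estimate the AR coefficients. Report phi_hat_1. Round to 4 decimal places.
\hat\phi_{1} = 0.6870

The Yule-Walker equations for an AR(p) process read, in matrix form,
  Gamma_p phi = r_p,   with   (Gamma_p)_{ij} = gamma(|i - j|),
                       (r_p)_i = gamma(i),   i,j = 1..p.
Substitute the sample gammas (Toeplitz matrix and right-hand side of size 1):
  Gamma_p = [[3.7877]]
  r_p     = [2.6021]
With p = 1 this is the single equation gamma(0) phi_1 = gamma(1):
  phi_hat_1 = gamma(1) / gamma(0) = 2.6021 / 3.7877 = 0.6870.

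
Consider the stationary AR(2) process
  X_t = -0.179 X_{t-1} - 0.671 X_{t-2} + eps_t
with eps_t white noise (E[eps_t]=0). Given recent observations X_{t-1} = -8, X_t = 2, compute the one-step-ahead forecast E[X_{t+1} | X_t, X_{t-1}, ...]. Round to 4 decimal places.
E[X_{t+1} \mid \mathcal F_t] = 5.0100

For an AR(p) model X_t = c + sum_i phi_i X_{t-i} + eps_t, the
one-step-ahead conditional mean is
  E[X_{t+1} | X_t, ...] = c + sum_i phi_i X_{t+1-i}.
Substitute known values:
  E[X_{t+1} | ...] = (-0.179) * (2) + (-0.671) * (-8)
                   = 5.0100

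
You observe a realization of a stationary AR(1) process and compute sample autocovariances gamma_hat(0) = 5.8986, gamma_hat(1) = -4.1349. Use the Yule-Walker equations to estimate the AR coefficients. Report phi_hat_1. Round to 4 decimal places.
\hat\phi_{1} = -0.7010

The Yule-Walker equations for an AR(p) process read, in matrix form,
  Gamma_p phi = r_p,   with   (Gamma_p)_{ij} = gamma(|i - j|),
                       (r_p)_i = gamma(i),   i,j = 1..p.
Substitute the sample gammas (Toeplitz matrix and right-hand side of size 1):
  Gamma_p = [[5.8986]]
  r_p     = [-4.1349]
With p = 1 this is the single equation gamma(0) phi_1 = gamma(1):
  phi_hat_1 = gamma(1) / gamma(0) = -4.1349 / 5.8986 = -0.7010.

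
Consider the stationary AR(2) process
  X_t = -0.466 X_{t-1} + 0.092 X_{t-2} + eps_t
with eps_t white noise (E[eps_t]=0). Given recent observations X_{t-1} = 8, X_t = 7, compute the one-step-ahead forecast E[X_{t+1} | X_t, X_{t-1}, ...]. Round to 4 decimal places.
E[X_{t+1} \mid \mathcal F_t] = -2.5260

For an AR(p) model X_t = c + sum_i phi_i X_{t-i} + eps_t, the
one-step-ahead conditional mean is
  E[X_{t+1} | X_t, ...] = c + sum_i phi_i X_{t+1-i}.
Substitute known values:
  E[X_{t+1} | ...] = (-0.466) * (7) + (0.092) * (8)
                   = -2.5260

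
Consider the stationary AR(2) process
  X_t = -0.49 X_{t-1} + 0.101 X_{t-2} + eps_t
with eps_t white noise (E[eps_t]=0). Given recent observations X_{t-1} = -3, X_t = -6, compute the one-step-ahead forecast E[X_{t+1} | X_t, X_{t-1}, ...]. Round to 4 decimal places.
E[X_{t+1} \mid \mathcal F_t] = 2.6370

For an AR(p) model X_t = c + sum_i phi_i X_{t-i} + eps_t, the
one-step-ahead conditional mean is
  E[X_{t+1} | X_t, ...] = c + sum_i phi_i X_{t+1-i}.
Substitute known values:
  E[X_{t+1} | ...] = (-0.49) * (-6) + (0.101) * (-3)
                   = 2.6370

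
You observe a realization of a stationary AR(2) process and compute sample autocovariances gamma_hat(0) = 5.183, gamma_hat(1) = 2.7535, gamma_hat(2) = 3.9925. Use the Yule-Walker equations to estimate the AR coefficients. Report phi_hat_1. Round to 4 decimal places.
\hat\phi_{1} = 0.1700

The Yule-Walker equations for an AR(p) process read, in matrix form,
  Gamma_p phi = r_p,   with   (Gamma_p)_{ij} = gamma(|i - j|),
                       (r_p)_i = gamma(i),   i,j = 1..p.
Substitute the sample gammas (Toeplitz matrix and right-hand side of size 2):
  Gamma_p = [[5.183, 2.7535], [2.7535, 5.183]]
  r_p     = [2.7535, 3.9925]
Written out:
  5.183 phi_1 + 2.7535 phi_2 = 2.7535
  2.7535 phi_1 + 5.183 phi_2 = 3.9925
Solve by Cramer's rule:
  det = gamma(0)^2 - gamma(1)^2 = (5.183)^2 - (2.7535)^2 = 26.863489 - 7.58176225 = 19.28172675
  phi_hat_1 = [gamma(1) gamma(0) - gamma(1) gamma(2)] / det = [(2.7535)(5.183) - (2.7535)(3.9925)] / 19.28172675 = 3.27804175 / 19.28172675 = 0.17
  phi_hat_2 = [gamma(0) gamma(2) - gamma(1)^2] / det = [(5.183)(3.9925) - (2.7535)^2] / 19.28172675 = 13.11136525 / 19.28172675 = 0.68
So phi_hat = [0.1700, 0.6800].
Therefore phi_hat_1 = 0.1700.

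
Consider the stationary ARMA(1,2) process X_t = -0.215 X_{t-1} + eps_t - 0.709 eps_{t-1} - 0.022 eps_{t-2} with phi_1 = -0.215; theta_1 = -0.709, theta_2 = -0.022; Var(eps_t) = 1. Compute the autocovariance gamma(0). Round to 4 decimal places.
\gamma(0) = 1.8865

Multiply the model equation by X_{t-k} and take expectations. With theta_0 = psi_0 = 1 and psi_j the MA(infinity) weights, this gives
  gamma(k) - sum_i phi_i gamma(k-i) = c_k,
  c_k = sigma^2 * sum_{j=k..q} theta_j psi_{j-k}   (c_k = 0 for k > q),
using gamma(-m) = gamma(m).
psi-weights needed (psi_j = theta_j + sum_i phi_i psi_{j-i}):
  psi_1 = theta_1 + phi_1 = -0.709 + (-0.215) = -0.924
  psi_2 = theta_2 + phi_1 psi_1 = -0.022 + (-0.215)(-0.924) = 0.17666
Right-hand sides:
  c_0 = sigma^2 (1 + theta_1 psi_1 + theta_2 psi_2) = 1 * (1 + (-0.709)(-0.924) + (-0.022)(0.17666)) = 1 * 1.651229 = 1.651229
  c_1 = sigma^2 (theta_1 + theta_2 psi_1) = 1 * (-0.709 + (-0.022)(-0.924)) = -0.688672
  c_2 = sigma^2 theta_2 = 1 * (-0.022) = -0.022
Equations for k = 0 and k = 1 (AR order 1):
  gamma(0) = phi_1 gamma(1) + c_0
  gamma(1) = phi_1 gamma(0) + c_1
Substituting the second into the first: gamma(0) (1 - phi_1^2) = c_0 + phi_1 c_1, so
  gamma(0) = (c_0 + phi_1 c_1) / (1 - phi_1^2) = (1.651229 + (-0.215)(-0.688672)) / (1 - (-0.215)^2) = 1.799294 / 0.953775 = 1.886497.
Therefore gamma(0) = 1.8865 (to 4 decimal places).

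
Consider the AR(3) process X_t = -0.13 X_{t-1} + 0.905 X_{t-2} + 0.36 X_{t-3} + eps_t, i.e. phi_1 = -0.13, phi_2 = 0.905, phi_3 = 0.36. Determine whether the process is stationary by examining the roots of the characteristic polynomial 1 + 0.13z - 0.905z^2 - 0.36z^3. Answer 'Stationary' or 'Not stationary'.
\text{Not stationary}

The AR(p) characteristic polynomial is P(z) = 1 + 0.13z - 0.905z^2 - 0.36z^3.
Stationarity requires all roots to lie outside the unit circle, i.e. |z| > 1 for every root.
Degree 3: look for a simple real root z0 first, then factor out (1 - z/z0) and solve the remaining quadratic.
Testing z0 = -2: P(-2) = 1 + (0.13)(-2) + (-0.905)(-2)^2 + (-0.36)(-2)^3
  = 1 + (-0.26) + (-3.62) + (2.88) = 0.  So z_0 = -2 is a root, |z_0| = 2.
Divide out the factor (1 + 0.5 z) = (1 - z/z0) (since 1/z0 = -0.5):
  P(z) = (1 + 0.5 z)(1 + (-0.37) z + (-0.72) z^2)
  [check: z-coef -0.37 - (-0.5) = 0.13; z^2-coef -0.72 - (-0.5)(-0.37) = -0.905; z^3-coef -(-0.5)(-0.72) = -0.36.]
Remaining roots from the quadratic factor 1 + (-0.37) z + (-0.72) z^2:
  Set 1 + (-0.37) z + (-0.72) z^2 = 0, i.e. a z^2 + b z + c = 0 with a = -0.72, b = -0.37, c = 1.
  Discriminant D = b^2 - 4ac = (-0.37)^2 - 4*(-0.72)*1 = 0.1369 - (-2.88) = 3.0169.
  D >= 0, so the roots are real: z = (-b +/- sqrt(D)) / (2a) = (0.37 +/- 1.736923) / (-1.44).
    z_1 = (0.37 + 1.736923) / (-1.44) = -1.4631,   |z_1| = 1.4631.
    z_2 = (0.37 - 1.736923) / (-1.44) = 0.9493,   |z_2| = 0.9493.
Moduli of all roots: 2.0000, 1.4631, 0.9493.
All moduli strictly greater than 1? No.
Verdict: Not stationary.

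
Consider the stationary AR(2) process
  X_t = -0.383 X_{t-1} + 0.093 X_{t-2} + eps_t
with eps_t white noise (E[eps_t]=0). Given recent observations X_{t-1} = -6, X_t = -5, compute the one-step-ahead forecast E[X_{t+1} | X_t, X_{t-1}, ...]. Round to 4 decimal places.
E[X_{t+1} \mid \mathcal F_t] = 1.3570

For an AR(p) model X_t = c + sum_i phi_i X_{t-i} + eps_t, the
one-step-ahead conditional mean is
  E[X_{t+1} | X_t, ...] = c + sum_i phi_i X_{t+1-i}.
Substitute known values:
  E[X_{t+1} | ...] = (-0.383) * (-5) + (0.093) * (-6)
                   = 1.3570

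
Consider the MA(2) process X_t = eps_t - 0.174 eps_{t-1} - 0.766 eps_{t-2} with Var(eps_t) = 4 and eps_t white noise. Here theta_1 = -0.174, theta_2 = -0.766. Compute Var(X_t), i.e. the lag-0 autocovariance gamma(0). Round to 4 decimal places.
\gamma(0) = 6.4681

For an MA(q) process X_t = eps_t + sum_i theta_i eps_{t-i} with
Var(eps_t) = sigma^2, the variance is
  gamma(0) = sigma^2 * (1 + sum_i theta_i^2).
  sum_i theta_i^2 = (-0.174)^2 + (-0.766)^2 = 0.030276 + 0.586756 = 0.617032.
  gamma(0) = 4 * (1 + 0.617032) = 4 * 1.617032 = 6.468128, which rounds to 6.4681.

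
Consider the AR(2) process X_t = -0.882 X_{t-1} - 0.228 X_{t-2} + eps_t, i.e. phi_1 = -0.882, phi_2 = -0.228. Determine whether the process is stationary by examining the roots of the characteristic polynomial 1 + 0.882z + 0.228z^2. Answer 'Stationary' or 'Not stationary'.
\text{Stationary}

The AR(p) characteristic polynomial is P(z) = 1 + 0.882z + 0.228z^2.
Stationarity requires all roots to lie outside the unit circle, i.e. |z| > 1 for every root.
Set 1 + (0.882) z + (0.228) z^2 = 0, i.e. a z^2 + b z + c = 0 with a = 0.228, b = 0.882, c = 1.
Discriminant D = b^2 - 4ac = (0.882)^2 - 4*(0.228)*1 = 0.777924 - (0.912) = -0.134076.
D < 0, so the roots are the complex-conjugate pair z = (-b +/- i sqrt(-D)) / (2a) = -1.9342 +/- 0.803i.
For a conjugate pair |z|^2 = z * conj(z) = (product of roots) = c/a = 1/(0.228) = 4.385965, so |z| = sqrt(4.385965) = 2.0943 for both roots.
Moduli of all roots: 2.0943, 2.0943.
All moduli strictly greater than 1? Yes.
Verdict: Stationary.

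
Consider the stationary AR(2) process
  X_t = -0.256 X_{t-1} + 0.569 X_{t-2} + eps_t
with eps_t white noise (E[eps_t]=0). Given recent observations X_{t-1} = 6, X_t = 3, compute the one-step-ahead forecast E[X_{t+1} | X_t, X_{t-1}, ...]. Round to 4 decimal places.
E[X_{t+1} \mid \mathcal F_t] = 2.6460

For an AR(p) model X_t = c + sum_i phi_i X_{t-i} + eps_t, the
one-step-ahead conditional mean is
  E[X_{t+1} | X_t, ...] = c + sum_i phi_i X_{t+1-i}.
Substitute known values:
  E[X_{t+1} | ...] = (-0.256) * (3) + (0.569) * (6)
                   = 2.6460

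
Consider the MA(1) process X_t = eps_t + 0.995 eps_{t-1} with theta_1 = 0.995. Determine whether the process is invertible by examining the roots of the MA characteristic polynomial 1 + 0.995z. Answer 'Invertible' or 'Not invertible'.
\text{Invertible}

The MA(q) characteristic polynomial is P(z) = 1 + 0.995z.
Invertibility requires all roots to lie outside the unit circle, i.e. |z| > 1 for every root.
This is linear in z: 1 + (0.995) z = 0  =>  z = -1/(0.995) = -1.005025,  |z| = 1.005025.
Moduli of all roots: 1.0050.
All moduli strictly greater than 1? Yes.
Verdict: Invertible.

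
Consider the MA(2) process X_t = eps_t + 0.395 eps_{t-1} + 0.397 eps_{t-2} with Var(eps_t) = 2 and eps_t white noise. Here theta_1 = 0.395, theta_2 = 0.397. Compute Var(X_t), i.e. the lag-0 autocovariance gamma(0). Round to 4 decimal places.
\gamma(0) = 2.6273

For an MA(q) process X_t = eps_t + sum_i theta_i eps_{t-i} with
Var(eps_t) = sigma^2, the variance is
  gamma(0) = sigma^2 * (1 + sum_i theta_i^2).
  sum_i theta_i^2 = (0.395)^2 + (0.397)^2 = 0.156025 + 0.157609 = 0.313634.
  gamma(0) = 2 * (1 + 0.313634) = 2 * 1.313634 = 2.627268, which rounds to 2.6273.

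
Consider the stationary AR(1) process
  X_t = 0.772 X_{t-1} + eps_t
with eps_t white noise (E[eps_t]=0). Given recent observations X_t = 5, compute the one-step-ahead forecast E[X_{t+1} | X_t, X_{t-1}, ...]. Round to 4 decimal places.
E[X_{t+1} \mid \mathcal F_t] = 3.8600

For an AR(p) model X_t = c + sum_i phi_i X_{t-i} + eps_t, the
one-step-ahead conditional mean is
  E[X_{t+1} | X_t, ...] = c + sum_i phi_i X_{t+1-i}.
Substitute known values:
  E[X_{t+1} | ...] = (0.772) * (5)
                   = 3.8600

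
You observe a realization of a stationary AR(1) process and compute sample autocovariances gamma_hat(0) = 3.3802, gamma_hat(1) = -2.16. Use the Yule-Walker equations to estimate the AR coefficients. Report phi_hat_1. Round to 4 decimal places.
\hat\phi_{1} = -0.6390

The Yule-Walker equations for an AR(p) process read, in matrix form,
  Gamma_p phi = r_p,   with   (Gamma_p)_{ij} = gamma(|i - j|),
                       (r_p)_i = gamma(i),   i,j = 1..p.
Substitute the sample gammas (Toeplitz matrix and right-hand side of size 1):
  Gamma_p = [[3.3802]]
  r_p     = [-2.16]
With p = 1 this is the single equation gamma(0) phi_1 = gamma(1):
  phi_hat_1 = gamma(1) / gamma(0) = -2.16 / 3.3802 = -0.6390.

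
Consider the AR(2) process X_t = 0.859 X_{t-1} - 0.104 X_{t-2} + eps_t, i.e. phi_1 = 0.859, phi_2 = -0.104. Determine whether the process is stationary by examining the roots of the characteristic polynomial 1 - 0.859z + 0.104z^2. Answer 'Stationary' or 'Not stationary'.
\text{Stationary}

The AR(p) characteristic polynomial is P(z) = 1 - 0.859z + 0.104z^2.
Stationarity requires all roots to lie outside the unit circle, i.e. |z| > 1 for every root.
Set 1 + (-0.859) z + (0.104) z^2 = 0, i.e. a z^2 + b z + c = 0 with a = 0.104, b = -0.859, c = 1.
Discriminant D = b^2 - 4ac = (-0.859)^2 - 4*(0.104)*1 = 0.737881 - (0.416) = 0.321881.
D >= 0, so the roots are real: z = (-b +/- sqrt(D)) / (2a) = (0.859 +/- 0.567346) / (0.208).
  z_1 = (0.859 + 0.567346) / (0.208) = 6.8574,   |z_1| = 6.8574.
  z_2 = (0.859 - 0.567346) / (0.208) = 1.4022,   |z_2| = 1.4022.
Moduli of all roots: 6.8574, 1.4022.
All moduli strictly greater than 1? Yes.
Verdict: Stationary.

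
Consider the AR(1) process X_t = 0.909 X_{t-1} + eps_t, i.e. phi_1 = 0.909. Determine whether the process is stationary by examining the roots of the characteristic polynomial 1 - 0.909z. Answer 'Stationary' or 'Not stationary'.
\text{Stationary}

The AR(p) characteristic polynomial is P(z) = 1 - 0.909z.
Stationarity requires all roots to lie outside the unit circle, i.e. |z| > 1 for every root.
This is linear in z: 1 + (-0.909) z = 0  =>  z = -1/(-0.909) = 1.10011,  |z| = 1.10011.
Moduli of all roots: 1.1001.
All moduli strictly greater than 1? Yes.
Verdict: Stationary.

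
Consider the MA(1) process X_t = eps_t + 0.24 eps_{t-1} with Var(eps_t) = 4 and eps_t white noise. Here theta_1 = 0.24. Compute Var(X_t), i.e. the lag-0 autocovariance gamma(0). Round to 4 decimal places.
\gamma(0) = 4.2304

For an MA(q) process X_t = eps_t + sum_i theta_i eps_{t-i} with
Var(eps_t) = sigma^2, the variance is
  gamma(0) = sigma^2 * (1 + sum_i theta_i^2).
  sum_i theta_i^2 = (0.24)^2 = 0.0576.
  gamma(0) = 4 * (1 + 0.0576) = 4 * 1.0576 = 4.2304.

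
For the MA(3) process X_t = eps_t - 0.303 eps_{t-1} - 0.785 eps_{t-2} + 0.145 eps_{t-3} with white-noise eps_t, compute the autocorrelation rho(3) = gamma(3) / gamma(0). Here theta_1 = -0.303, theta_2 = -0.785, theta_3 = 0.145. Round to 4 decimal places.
\rho(3) = 0.0839

For an MA(q) process with theta_0 = 1, the autocovariance is
  gamma(k) = sigma^2 * sum_{i=0..q-k} theta_i * theta_{i+k},
and rho(k) = gamma(k) / gamma(0). Sigma^2 cancels.
  numerator   = (1)*(0.145) = 0.145.
  denominator = (1)^2 + (-0.303)^2 + (-0.785)^2 + (0.145)^2 = 1.729059.
  rho(3) = 0.145 / 1.729059 = 0.0839.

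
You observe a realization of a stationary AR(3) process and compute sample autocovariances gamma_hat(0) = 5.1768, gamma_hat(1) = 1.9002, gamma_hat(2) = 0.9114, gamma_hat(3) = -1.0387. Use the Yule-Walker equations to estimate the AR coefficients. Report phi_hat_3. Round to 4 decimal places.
\hat\phi_{3} = -0.3240

The Yule-Walker equations for an AR(p) process read, in matrix form,
  Gamma_p phi = r_p,   with   (Gamma_p)_{ij} = gamma(|i - j|),
                       (r_p)_i = gamma(i),   i,j = 1..p.
Substitute the sample gammas (Toeplitz matrix and right-hand side of size 3):
  Gamma_p = [[5.1768, 1.9002, 0.9114], [1.9002, 5.1768, 1.9002], [0.9114, 1.9002, 5.1768]]
  r_p     = [1.9002, 0.9114, -1.0387]
Written out (R1..R3):
  (R1) 5.1768 phi_1 + 1.9002 phi_2 + 0.9114 phi_3 = 1.9002
  (R2) 1.9002 phi_1 + 5.1768 phi_2 + 1.9002 phi_3 = 0.9114
  (R3) 0.9114 phi_1 + 1.9002 phi_2 + 5.1768 phi_3 = -1.0387
Gaussian elimination:
  R2 <- R2 - (1.9002/5.1768) R1 = R2 - (0.367061) R1:  4.479311 phi_2 + 1.565661 phi_3 = 0.213911
  R3 <- R3 - (0.9114/5.1768) R1 = R3 - (0.176055) R1:  1.565661 phi_2 + 5.016344 phi_3 = -1.373239
  R3 <- R3 - (1.565661/4.479311) R2 = R3 - (0.349532) R2:  4.469096 phi_3 = -1.448008
Back-substitution:
  phi_hat_3 = -1.448008 / 4.469096 = -0.324005
  phi_hat_2 = (0.213911 - (1.565661)(-0.324005)) / 4.479311 = 0.161005
  phi_hat_1 = (1.9002 - (1.9002)(0.161005) - (0.9114)(-0.324005)) / 5.1768 = 0.365005
So phi_hat = [0.3650, 0.1610, -0.3240].
Therefore phi_hat_3 = -0.3240.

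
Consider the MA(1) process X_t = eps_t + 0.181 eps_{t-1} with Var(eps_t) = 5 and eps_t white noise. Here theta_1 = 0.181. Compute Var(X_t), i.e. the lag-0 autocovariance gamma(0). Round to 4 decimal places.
\gamma(0) = 5.1638

For an MA(q) process X_t = eps_t + sum_i theta_i eps_{t-i} with
Var(eps_t) = sigma^2, the variance is
  gamma(0) = sigma^2 * (1 + sum_i theta_i^2).
  sum_i theta_i^2 = (0.181)^2 = 0.032761.
  gamma(0) = 5 * (1 + 0.032761) = 5 * 1.032761 = 5.163805, which rounds to 5.1638.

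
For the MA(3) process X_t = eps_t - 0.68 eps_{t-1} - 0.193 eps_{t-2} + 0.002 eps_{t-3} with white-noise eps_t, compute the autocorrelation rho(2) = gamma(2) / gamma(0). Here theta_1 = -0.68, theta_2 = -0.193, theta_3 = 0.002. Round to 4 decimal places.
\rho(2) = -0.1296

For an MA(q) process with theta_0 = 1, the autocovariance is
  gamma(k) = sigma^2 * sum_{i=0..q-k} theta_i * theta_{i+k},
and rho(k) = gamma(k) / gamma(0). Sigma^2 cancels.
  numerator   = (1)*(-0.193) + (-0.68)*(0.002) = -0.19436.
  denominator = (1)^2 + (-0.68)^2 + (-0.193)^2 + (0.002)^2 = 1.499653.
  rho(2) = -0.19436 / 1.499653 = -0.1296.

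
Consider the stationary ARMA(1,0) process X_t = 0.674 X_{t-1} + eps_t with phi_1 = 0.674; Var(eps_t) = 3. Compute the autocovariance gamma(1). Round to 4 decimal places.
\gamma(1) = 3.7052

Multiply the model equation by X_{t-k} and take expectations. With theta_0 = psi_0 = 1 and psi_j the MA(infinity) weights, this gives
  gamma(k) - sum_i phi_i gamma(k-i) = c_k,
  c_k = sigma^2 * sum_{j=k..q} theta_j psi_{j-k}   (c_k = 0 for k > q),
using gamma(-m) = gamma(m).
Pure AR (q = 0): c_0 = sigma^2 = 3, c_k = 0 for k >= 1.
Equations for k = 0 and k = 1 (AR order 1):
  gamma(0) = phi_1 gamma(1) + c_0
  gamma(1) = phi_1 gamma(0) + c_1
Substituting the second into the first: gamma(0) (1 - phi_1^2) = c_0 + phi_1 c_1, so
  gamma(0) = c_0 / (1 - phi_1^2) = 3 / (1 - (0.674)^2) = 3 / 0.545724 = 5.497284.
  gamma(1) = phi_1 gamma(0) = (0.674)(5.497284) = 3.70517.
Therefore gamma(1) = 3.7052 (to 4 decimal places).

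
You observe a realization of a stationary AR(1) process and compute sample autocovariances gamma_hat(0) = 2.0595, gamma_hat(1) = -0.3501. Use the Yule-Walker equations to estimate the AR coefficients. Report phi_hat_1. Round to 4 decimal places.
\hat\phi_{1} = -0.1700

The Yule-Walker equations for an AR(p) process read, in matrix form,
  Gamma_p phi = r_p,   with   (Gamma_p)_{ij} = gamma(|i - j|),
                       (r_p)_i = gamma(i),   i,j = 1..p.
Substitute the sample gammas (Toeplitz matrix and right-hand side of size 1):
  Gamma_p = [[2.0595]]
  r_p     = [-0.3501]
With p = 1 this is the single equation gamma(0) phi_1 = gamma(1):
  phi_hat_1 = gamma(1) / gamma(0) = -0.3501 / 2.0595 = -0.1700.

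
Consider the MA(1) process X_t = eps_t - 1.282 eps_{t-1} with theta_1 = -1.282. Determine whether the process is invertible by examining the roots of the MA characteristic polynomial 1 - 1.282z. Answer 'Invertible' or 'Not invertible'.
\text{Not invertible}

The MA(q) characteristic polynomial is P(z) = 1 - 1.282z.
Invertibility requires all roots to lie outside the unit circle, i.e. |z| > 1 for every root.
This is linear in z: 1 + (-1.282) z = 0  =>  z = -1/(-1.282) = 0.780031,  |z| = 0.780031.
Moduli of all roots: 0.7800.
All moduli strictly greater than 1? No.
Verdict: Not invertible.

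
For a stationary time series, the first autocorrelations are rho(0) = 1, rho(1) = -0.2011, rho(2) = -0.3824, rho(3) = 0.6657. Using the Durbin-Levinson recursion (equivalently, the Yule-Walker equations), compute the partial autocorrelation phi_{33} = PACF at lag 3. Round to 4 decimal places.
\phi_{33} = 0.6030

The PACF at lag k is phi_{kk}, the last component of the solution
to the Yule-Walker system G_k phi = r_k where
  (G_k)_{ij} = rho(|i - j|), (r_k)_i = rho(i), i,j = 1..k.
Equivalently, Durbin-Levinson gives phi_{kk} iteratively:
  phi_{11} = rho(1)
  phi_{kk} = [rho(k) - sum_{j=1..k-1} phi_{k-1,j} rho(k-j)]
            / [1 - sum_{j=1..k-1} phi_{k-1,j} rho(j)],
  phi_{k,j} = phi_{k-1,j} - phi_{kk} phi_{k-1,k-j},  j = 1..k-1.
Step k = 1:
  phi_11 = rho(1) = -0.2011.
Step k = 2:
  phi_22 = [rho(2) - phi_11 rho(1)] / [1 - phi_11 rho(1)] = [-0.3824 - (-0.2011)(-0.2011)] / [1 - (-0.2011)(-0.2011)]
         = -0.42284121 / 0.95955879 = -0.440662.
  Update: phi_21 = phi_11 - phi_22 phi_11 = -0.2011 - (-0.440662)(-0.2011) = -0.289717.
Step k = 3:
  phi_33 = [rho(3) - phi_21 rho(2) - phi_22 rho(1)] / [1 - phi_21 rho(1) - phi_22 rho(2)]
    numerator   = 0.6657 - (-0.289717)(-0.3824) - (-0.440662)(-0.2011) = 0.46629501
    denominator = 1 - (-0.289717)(-0.2011) - (-0.440662)(-0.3824) = 0.77322869
  phi_33 = 0.46629501 / 0.77322869 = 0.603.
Therefore phi_{33} = 0.6030.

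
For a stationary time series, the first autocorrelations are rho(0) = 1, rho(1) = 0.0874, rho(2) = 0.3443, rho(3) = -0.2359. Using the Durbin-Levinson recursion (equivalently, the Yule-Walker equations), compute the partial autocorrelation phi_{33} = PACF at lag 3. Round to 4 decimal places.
\phi_{33} = -0.3250

The PACF at lag k is phi_{kk}, the last component of the solution
to the Yule-Walker system G_k phi = r_k where
  (G_k)_{ij} = rho(|i - j|), (r_k)_i = rho(i), i,j = 1..k.
Equivalently, Durbin-Levinson gives phi_{kk} iteratively:
  phi_{11} = rho(1)
  phi_{kk} = [rho(k) - sum_{j=1..k-1} phi_{k-1,j} rho(k-j)]
            / [1 - sum_{j=1..k-1} phi_{k-1,j} rho(j)],
  phi_{k,j} = phi_{k-1,j} - phi_{kk} phi_{k-1,k-j},  j = 1..k-1.
Step k = 1:
  phi_11 = rho(1) = 0.0874.
Step k = 2:
  phi_22 = [rho(2) - phi_11 rho(1)] / [1 - phi_11 rho(1)] = [0.3443 - (0.0874)(0.0874)] / [1 - (0.0874)(0.0874)]
         = 0.33666124 / 0.99236124 = 0.339253.
  Update: phi_21 = phi_11 - phi_22 phi_11 = 0.0874 - (0.339253)(0.0874) = 0.057749.
Step k = 3:
  phi_33 = [rho(3) - phi_21 rho(2) - phi_22 rho(1)] / [1 - phi_21 rho(1) - phi_22 rho(2)]
    numerator   = -0.2359 - (0.057749)(0.3443) - (0.339253)(0.0874) = -0.28543378
    denominator = 1 - (0.057749)(0.0874) - (0.339253)(0.3443) = 0.878148
  phi_33 = -0.28543378 / 0.878148 = -0.325.
Therefore phi_{33} = -0.3250.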